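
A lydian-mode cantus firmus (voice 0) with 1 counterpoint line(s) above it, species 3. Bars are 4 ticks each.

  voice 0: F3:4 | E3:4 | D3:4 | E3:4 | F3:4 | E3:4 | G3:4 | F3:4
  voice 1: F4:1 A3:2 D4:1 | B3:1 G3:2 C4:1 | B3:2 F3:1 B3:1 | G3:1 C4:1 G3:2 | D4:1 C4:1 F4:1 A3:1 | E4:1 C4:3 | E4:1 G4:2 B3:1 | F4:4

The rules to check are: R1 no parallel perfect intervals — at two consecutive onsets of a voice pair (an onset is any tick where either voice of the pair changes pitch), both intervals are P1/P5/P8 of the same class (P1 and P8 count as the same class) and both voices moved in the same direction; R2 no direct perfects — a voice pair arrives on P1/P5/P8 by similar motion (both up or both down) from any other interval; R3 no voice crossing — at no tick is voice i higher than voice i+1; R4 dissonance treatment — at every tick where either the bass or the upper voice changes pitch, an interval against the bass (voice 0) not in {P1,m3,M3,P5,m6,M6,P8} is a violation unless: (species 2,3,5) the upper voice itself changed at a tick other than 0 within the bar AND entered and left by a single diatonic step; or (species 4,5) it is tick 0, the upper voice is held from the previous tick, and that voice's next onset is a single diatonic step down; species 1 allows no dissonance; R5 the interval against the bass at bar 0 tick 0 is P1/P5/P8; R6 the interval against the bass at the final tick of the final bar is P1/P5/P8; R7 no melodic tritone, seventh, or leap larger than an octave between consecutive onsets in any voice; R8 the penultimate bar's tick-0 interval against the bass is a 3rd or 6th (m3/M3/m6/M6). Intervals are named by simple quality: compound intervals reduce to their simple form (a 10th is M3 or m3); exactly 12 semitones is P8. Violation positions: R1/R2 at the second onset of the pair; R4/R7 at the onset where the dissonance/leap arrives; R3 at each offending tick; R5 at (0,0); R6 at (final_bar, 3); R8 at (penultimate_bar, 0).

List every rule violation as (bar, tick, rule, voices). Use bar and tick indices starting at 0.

bar 0: v0=F3 v1=F4 downbeat P8
bar 1: v0=E3 v1=B3 downbeat P5
bar 2: v0=D3 v1=B3 downbeat M6
bar 3: v0=E3 v1=G3 downbeat m3
bar 4: v0=F3 v1=D4 downbeat M6
bar 5: v0=E3 v1=E4 downbeat P8
bar 6: v0=G3 v1=E4 downbeat M6
bar 7: v0=F3 v1=F4 downbeat P8
  -> R2 @ bar 1 tick 0 v(0, 1): F3/D4 M6 -> E3/B3 P5 similar
  -> R7 @ bar 2 tick 2 v(1,): B3->F3 leap 6st
  -> R7 @ bar 2 tick 3 v(1,): F3->B3 leap 6st
  -> R7 @ bar 7 tick 0 v(1,): B3->F4 leap 6st

(1, 0, R2, (0, 1))
(2, 2, R7, (1,))
(2, 3, R7, (1,))
(7, 0, R7, (1,))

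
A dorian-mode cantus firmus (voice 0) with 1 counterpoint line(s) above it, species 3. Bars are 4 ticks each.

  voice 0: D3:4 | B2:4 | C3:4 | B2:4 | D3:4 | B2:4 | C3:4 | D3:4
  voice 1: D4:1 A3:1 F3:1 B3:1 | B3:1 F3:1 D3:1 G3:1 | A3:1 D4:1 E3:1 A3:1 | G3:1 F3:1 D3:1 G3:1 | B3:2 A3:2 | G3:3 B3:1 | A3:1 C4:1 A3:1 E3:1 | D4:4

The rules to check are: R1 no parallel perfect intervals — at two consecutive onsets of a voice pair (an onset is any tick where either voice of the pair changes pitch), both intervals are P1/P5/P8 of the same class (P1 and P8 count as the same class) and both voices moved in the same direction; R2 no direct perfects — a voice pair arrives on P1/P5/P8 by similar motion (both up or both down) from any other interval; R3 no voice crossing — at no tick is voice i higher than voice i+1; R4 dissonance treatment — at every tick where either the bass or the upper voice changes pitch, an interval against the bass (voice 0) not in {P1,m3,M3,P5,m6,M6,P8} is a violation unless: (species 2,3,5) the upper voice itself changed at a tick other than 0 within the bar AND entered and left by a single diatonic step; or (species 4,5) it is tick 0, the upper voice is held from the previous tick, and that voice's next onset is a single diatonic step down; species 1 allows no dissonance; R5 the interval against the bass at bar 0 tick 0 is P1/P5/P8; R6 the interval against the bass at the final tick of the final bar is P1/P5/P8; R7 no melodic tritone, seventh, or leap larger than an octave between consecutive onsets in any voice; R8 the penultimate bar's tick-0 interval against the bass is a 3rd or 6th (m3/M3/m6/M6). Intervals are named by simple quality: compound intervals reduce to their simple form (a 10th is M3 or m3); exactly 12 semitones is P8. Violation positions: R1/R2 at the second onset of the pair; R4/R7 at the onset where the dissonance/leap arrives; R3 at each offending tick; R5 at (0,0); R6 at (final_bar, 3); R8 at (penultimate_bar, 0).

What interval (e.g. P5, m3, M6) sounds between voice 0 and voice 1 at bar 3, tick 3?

voice 0=B2 voice 1=G3 -> m6

m6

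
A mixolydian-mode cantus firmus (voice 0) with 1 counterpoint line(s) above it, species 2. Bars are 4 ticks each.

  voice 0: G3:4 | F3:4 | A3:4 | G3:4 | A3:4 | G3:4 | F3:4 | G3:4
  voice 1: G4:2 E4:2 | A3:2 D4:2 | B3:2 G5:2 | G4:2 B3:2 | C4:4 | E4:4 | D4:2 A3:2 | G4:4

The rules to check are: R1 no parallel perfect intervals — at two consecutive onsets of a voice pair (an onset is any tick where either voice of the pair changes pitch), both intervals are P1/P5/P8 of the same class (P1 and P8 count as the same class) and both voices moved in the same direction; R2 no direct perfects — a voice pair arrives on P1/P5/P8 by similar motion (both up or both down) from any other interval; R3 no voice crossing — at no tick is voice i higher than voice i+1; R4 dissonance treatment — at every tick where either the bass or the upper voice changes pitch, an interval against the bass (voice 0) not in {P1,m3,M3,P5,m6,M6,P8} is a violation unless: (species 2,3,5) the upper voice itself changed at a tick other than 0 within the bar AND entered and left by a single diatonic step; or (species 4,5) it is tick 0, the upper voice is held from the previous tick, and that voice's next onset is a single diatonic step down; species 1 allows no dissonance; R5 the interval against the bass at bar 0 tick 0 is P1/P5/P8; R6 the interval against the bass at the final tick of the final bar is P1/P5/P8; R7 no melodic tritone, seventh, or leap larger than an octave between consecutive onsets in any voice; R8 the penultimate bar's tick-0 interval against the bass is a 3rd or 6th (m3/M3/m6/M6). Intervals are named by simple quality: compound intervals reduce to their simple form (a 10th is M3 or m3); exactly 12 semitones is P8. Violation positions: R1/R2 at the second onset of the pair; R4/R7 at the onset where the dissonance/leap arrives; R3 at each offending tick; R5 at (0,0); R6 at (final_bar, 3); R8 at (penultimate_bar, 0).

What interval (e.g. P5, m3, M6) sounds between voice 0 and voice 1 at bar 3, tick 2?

M3

voice 0=G3 voice 1=B3 -> M3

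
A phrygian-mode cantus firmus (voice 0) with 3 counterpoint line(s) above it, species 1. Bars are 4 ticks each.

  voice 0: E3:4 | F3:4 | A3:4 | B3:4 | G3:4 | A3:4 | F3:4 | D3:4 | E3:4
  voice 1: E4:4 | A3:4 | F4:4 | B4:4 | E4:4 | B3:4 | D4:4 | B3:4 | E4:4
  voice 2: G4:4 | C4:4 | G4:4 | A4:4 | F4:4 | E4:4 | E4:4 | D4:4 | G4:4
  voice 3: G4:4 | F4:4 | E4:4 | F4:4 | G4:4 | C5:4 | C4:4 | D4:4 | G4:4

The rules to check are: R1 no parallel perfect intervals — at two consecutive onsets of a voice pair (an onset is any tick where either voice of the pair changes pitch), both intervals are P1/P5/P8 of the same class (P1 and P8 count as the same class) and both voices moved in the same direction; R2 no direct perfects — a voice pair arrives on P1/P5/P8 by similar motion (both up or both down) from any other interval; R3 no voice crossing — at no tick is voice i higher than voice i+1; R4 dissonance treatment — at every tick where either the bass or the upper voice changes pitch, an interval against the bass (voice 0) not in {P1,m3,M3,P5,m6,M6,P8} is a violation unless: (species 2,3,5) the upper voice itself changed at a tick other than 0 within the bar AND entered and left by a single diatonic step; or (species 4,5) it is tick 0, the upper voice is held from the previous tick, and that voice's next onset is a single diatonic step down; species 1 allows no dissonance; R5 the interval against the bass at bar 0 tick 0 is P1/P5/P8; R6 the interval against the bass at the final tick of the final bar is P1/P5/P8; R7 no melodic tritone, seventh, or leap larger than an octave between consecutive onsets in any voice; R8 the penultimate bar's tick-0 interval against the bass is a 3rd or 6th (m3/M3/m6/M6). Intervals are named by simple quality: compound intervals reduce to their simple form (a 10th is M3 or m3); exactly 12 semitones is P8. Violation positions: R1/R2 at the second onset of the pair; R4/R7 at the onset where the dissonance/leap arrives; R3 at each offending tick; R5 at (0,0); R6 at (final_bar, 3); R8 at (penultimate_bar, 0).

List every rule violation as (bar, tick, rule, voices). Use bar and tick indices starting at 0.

(0, 0, R5, (0, 2))
(0, 0, R5, (0, 3))
(2, 0, R3, (2, 3))
(2, 0, R4, (0, 2))
(2, 1, R3, (2, 3))
(2, 2, R3, (2, 3))
(2, 3, R3, (2, 3))
(3, 0, R2, (0, 1))
(3, 0, R3, (1, 2))
(3, 0, R3, (2, 3))
(3, 0, R4, (0, 2))
(3, 0, R4, (0, 3))
(3, 0, R7, (1,))
(3, 1, R3, (1, 2))
(3, 1, R3, (2, 3))
(3, 2, R3, (1, 2))
(3, 2, R3, (2, 3))
(3, 3, R3, (1, 2))
(3, 3, R3, (2, 3))
(4, 0, R4, (0, 2))
(5, 0, R4, (0, 1))
(6, 0, R2, (0, 3))
(6, 0, R3, (2, 3))
(6, 0, R4, (0, 2))
(6, 1, R3, (2, 3))
(6, 2, R3, (2, 3))
(6, 3, R3, (2, 3))
(7, 0, R2, (0, 2))
(7, 0, R8, (0, 2))
(7, 0, R8, (0, 3))
(8, 0, R1, (2, 3))
(8, 0, R2, (0, 1))
(8, 3, R6, (0, 2))
(8, 3, R6, (0, 3))

bar 0: v0=E3 v1=E4 v2=G4 v3=G4 downbeat m3
bar 1: v0=F3 v1=A3 v2=C4 v3=F4 downbeat P8
bar 2: v0=A3 v1=F4 v2=G4 v3=E4 downbeat P5
bar 3: v0=B3 v1=B4 v2=A4 v3=F4 downbeat TT
bar 4: v0=G3 v1=E4 v2=F4 v3=G4 downbeat P8
bar 5: v0=A3 v1=B3 v2=E4 v3=C5 downbeat m3
bar 6: v0=F3 v1=D4 v2=E4 v3=C4 downbeat P5
bar 7: v0=D3 v1=B3 v2=D4 v3=D4 downbeat P8
bar 8: v0=E3 v1=E4 v2=G4 v3=G4 downbeat m3
  -> R5 @ bar 0 tick 0 v(0, 2): opens on m3
  -> R5 @ bar 0 tick 0 v(0, 3): opens on m3
  -> R3 @ bar 2 tick 0 v(2, 3): G4 above E4
  -> R4 @ bar 2 tick 0 v(0, 2): A3/G4 m7 untreated
  -> R3 @ bar 2 tick 1 v(2, 3): G4 above E4
  -> R3 @ bar 2 tick 2 v(2, 3): G4 above E4
  -> R3 @ bar 2 tick 3 v(2, 3): G4 above E4
  -> R2 @ bar 3 tick 0 v(0, 1): A3/F4 m6 -> B3/B4 P8 similar
  -> R3 @ bar 3 tick 0 v(1, 2): B4 above A4
  -> R3 @ bar 3 tick 0 v(2, 3): A4 above F4
  -> R4 @ bar 3 tick 0 v(0, 2): B3/A4 m7 untreated
  -> R4 @ bar 3 tick 0 v(0, 3): B3/F4 TT untreated
  -> R7 @ bar 3 tick 0 v(1,): F4->B4 leap 6st
  -> R3 @ bar 3 tick 1 v(1, 2): B4 above A4
  -> R3 @ bar 3 tick 1 v(2, 3): A4 above F4
  -> R3 @ bar 3 tick 2 v(1, 2): B4 above A4
  -> R3 @ bar 3 tick 2 v(2, 3): A4 above F4
  -> R3 @ bar 3 tick 3 v(1, 2): B4 above A4
  -> R3 @ bar 3 tick 3 v(2, 3): A4 above F4
  -> R4 @ bar 4 tick 0 v(0, 2): G3/F4 m7 untreated
  -> R4 @ bar 5 tick 0 v(0, 1): A3/B3 M2 untreated
  -> R2 @ bar 6 tick 0 v(0, 3): A3/C5 m3 -> F3/C4 P5 similar
  -> R3 @ bar 6 tick 0 v(2, 3): E4 above C4
  -> R4 @ bar 6 tick 0 v(0, 2): F3/E4 M7 untreated
  -> R3 @ bar 6 tick 1 v(2, 3): E4 above C4
  -> R3 @ bar 6 tick 2 v(2, 3): E4 above C4
  -> R3 @ bar 6 tick 3 v(2, 3): E4 above C4
  -> R2 @ bar 7 tick 0 v(0, 2): F3/E4 M7 -> D3/D4 P8 similar
  -> R8 @ bar 7 tick 0 v(0, 2): penult P8 not 3rd/6th
  -> R8 @ bar 7 tick 0 v(0, 3): penult P8 not 3rd/6th
  -> R1 @ bar 8 tick 0 v(2, 3): D4/D4 P1 -> G4/G4 P1 similar
  -> R2 @ bar 8 tick 0 v(0, 1): D3/B3 M6 -> E3/E4 P8 similar
  -> R6 @ bar 8 tick 3 v(0, 2): closes on m3
  -> R6 @ bar 8 tick 3 v(0, 3): closes on m3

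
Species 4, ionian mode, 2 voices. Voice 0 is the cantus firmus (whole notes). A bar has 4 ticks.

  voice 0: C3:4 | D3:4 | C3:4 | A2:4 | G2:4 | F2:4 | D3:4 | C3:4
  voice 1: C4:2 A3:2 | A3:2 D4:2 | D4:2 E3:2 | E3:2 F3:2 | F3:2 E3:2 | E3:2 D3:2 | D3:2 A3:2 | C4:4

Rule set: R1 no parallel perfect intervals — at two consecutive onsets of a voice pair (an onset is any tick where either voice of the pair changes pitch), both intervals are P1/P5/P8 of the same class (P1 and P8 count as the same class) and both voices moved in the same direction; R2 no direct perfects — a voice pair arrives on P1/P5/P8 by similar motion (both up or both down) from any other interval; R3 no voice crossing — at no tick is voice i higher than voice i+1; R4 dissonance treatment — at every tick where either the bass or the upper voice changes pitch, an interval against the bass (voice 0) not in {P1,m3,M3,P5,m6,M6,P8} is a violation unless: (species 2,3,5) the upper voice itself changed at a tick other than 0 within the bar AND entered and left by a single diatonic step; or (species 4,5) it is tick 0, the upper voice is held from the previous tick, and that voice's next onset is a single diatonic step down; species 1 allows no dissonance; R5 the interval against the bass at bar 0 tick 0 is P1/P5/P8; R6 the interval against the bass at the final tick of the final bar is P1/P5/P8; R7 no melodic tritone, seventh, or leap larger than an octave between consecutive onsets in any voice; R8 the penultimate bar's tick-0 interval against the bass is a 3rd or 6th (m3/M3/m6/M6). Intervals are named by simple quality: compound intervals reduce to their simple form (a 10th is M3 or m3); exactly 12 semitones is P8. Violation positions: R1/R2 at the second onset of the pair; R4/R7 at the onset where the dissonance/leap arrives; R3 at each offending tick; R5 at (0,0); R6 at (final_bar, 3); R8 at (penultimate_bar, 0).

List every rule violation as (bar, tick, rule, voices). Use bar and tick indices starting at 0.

bar 0: v0=C3 v1=C4 downbeat P8
bar 1: v0=D3 v1=A3 downbeat P5
bar 2: v0=C3 v1=D4 downbeat M2
bar 3: v0=A2 v1=E3 downbeat P5
bar 4: v0=G2 v1=F3 downbeat m7
bar 5: v0=F2 v1=E3 downbeat M7
bar 6: v0=D3 v1=D3 downbeat P1
bar 7: v0=C3 v1=C4 downbeat P8
  -> R4 @ bar 2 tick 0 v(0, 1): C3/D4 M2 untreated
  -> R7 @ bar 2 tick 2 v(1,): D4->E3 leap 10st
  -> R8 @ bar 6 tick 0 v(0, 1): penult P1 not 3rd/6th

(2, 0, R4, (0, 1))
(2, 2, R7, (1,))
(6, 0, R8, (0, 1))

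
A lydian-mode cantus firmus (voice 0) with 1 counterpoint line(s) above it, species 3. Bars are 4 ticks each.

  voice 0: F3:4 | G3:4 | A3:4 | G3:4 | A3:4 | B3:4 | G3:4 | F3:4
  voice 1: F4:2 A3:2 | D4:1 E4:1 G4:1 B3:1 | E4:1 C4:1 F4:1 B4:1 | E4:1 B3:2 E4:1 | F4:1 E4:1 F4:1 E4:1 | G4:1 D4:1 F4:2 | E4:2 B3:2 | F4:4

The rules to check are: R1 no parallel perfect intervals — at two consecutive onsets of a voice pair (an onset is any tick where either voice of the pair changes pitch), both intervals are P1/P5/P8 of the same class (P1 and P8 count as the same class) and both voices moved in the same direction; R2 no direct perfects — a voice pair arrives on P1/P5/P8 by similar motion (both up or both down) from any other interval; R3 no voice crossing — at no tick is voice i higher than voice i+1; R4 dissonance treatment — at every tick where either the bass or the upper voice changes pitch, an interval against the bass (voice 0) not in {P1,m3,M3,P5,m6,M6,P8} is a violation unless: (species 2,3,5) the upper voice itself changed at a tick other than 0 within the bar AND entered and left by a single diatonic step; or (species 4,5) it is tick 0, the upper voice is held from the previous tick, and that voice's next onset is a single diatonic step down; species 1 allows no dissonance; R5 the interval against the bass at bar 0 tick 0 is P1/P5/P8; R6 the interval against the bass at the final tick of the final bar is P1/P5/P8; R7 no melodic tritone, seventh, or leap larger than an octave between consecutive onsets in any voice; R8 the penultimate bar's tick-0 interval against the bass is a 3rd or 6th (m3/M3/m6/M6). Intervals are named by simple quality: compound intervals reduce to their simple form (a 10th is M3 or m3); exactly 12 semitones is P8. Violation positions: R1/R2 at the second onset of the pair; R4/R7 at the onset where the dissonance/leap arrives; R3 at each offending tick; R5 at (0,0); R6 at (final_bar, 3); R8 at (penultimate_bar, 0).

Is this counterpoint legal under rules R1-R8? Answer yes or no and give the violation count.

No (6 violations)

bar 0: v0=F3 v1=F4 (P8)
bar 1: v0=G3 v1=D4 (P5)
bar 2: v0=A3 v1=E4 (P5)
bar 3: v0=G3 v1=E4 (M6)
bar 4: v0=A3 v1=F4 (m6)
bar 5: v0=B3 v1=G4 (m6)
bar 6: v0=G3 v1=E4 (M6)
bar 7: v0=F3 v1=F4 (P8)
  R2 @ bar1.0: F3/A3 M3 -> G3/D4 P5 similar
  R2 @ bar2.0: G3/B3 M3 -> A3/E4 P5 similar
  R4 @ bar2.3: A3/B4 M2 untreated
  R7 @ bar2.3: F4->B4 leap 6st
  R4 @ bar5.2: B3/F4 TT untreated
  R7 @ bar7.0: B3->F4 leap 6st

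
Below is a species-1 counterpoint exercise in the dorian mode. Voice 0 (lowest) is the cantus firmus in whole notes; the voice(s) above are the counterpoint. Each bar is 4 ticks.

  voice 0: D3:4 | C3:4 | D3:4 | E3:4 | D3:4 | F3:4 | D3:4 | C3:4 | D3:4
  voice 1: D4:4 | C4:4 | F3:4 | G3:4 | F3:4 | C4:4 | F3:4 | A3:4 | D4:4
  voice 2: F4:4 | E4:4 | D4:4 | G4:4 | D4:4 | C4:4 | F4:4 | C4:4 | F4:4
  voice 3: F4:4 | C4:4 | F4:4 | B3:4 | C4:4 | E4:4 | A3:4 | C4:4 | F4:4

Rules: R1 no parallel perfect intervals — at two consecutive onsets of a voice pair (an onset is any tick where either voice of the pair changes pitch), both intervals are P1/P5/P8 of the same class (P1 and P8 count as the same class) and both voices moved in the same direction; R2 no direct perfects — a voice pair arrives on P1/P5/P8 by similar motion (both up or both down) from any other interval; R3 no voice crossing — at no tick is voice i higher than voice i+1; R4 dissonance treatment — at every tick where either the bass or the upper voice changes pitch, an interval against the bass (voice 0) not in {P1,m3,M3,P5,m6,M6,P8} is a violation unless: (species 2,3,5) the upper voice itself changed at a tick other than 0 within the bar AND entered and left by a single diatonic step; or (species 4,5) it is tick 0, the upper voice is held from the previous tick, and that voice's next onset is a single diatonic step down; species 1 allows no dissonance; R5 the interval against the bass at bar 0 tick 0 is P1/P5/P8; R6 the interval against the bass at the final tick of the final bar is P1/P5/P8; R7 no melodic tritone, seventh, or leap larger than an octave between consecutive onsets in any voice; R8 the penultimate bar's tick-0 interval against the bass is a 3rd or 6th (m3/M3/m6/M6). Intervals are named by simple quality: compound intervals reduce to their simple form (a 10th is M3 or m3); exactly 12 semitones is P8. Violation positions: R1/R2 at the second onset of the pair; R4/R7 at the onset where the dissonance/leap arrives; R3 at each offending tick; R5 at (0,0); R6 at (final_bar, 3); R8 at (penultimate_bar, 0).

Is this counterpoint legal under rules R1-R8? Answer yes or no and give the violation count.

bar 0: v0=D3 v1=D4 v2=F4 v3=F4 (m3)
bar 1: v0=C3 v1=C4 v2=E4 v3=C4 (P8)
bar 2: v0=D3 v1=F3 v2=D4 v3=F4 (m3)
bar 3: v0=E3 v1=G3 v2=G4 v3=B3 (P5)
bar 4: v0=D3 v1=F3 v2=D4 v3=C4 (m7)
bar 5: v0=F3 v1=C4 v2=C4 v3=E4 (M7)
bar 6: v0=D3 v1=F3 v2=F4 v3=A3 (P5)
bar 7: v0=C3 v1=A3 v2=C4 v3=C4 (P8)
bar 8: v0=D3 v1=D4 v2=F4 v3=F4 (m3)
  R5 @ bar0.0: opens on m3
  R5 @ bar0.0: opens on m3
  R1 @ bar1.0: D3/D4 P8 -> C3/C4 P8 similar
  R2 @ bar1.0: D3/F4 m3 -> C3/C4 P8 similar
  R2 @ bar1.0: D4/F4 m3 -> C4/C4 P1 similar
  R3 @ bar1.0: E4 above C4
  R3 @ bar1.1: E4 above C4
  R3 @ bar1.2: E4 above C4
  R3 @ bar1.3: E4 above C4
  R2 @ bar3.0: F3/D4 M6 -> G3/G4 P8 similar
  R3 @ bar3.0: G4 above B3
  R7 @ bar3.0: F4->B3 leap 6st
  R3 @ bar3.1: G4 above B3
  R3 @ bar3.2: G4 above B3
  R3 @ bar3.3: G4 above B3
  R2 @ bar4.0: E3/G4 m3 -> D3/D4 P8 similar
  R3 @ bar4.0: D4 above C4
  R4 @ bar4.0: D3/C4 m7 untreated
  R3 @ bar4.1: D4 above C4
  R3 @ bar4.2: D4 above C4
  R3 @ bar4.3: D4 above C4
  R2 @ bar5.0: D3/F3 m3 -> F3/C4 P5 similar
  R4 @ bar5.0: F3/E4 M7 untreated
  R2 @ bar6.0: F3/E4 M7 -> D3/A3 P5 similar
  R3 @ bar6.0: F4 above A3
  R3 @ bar6.1: F4 above A3
  R3 @ bar6.2: F4 above A3
  R3 @ bar6.3: F4 above A3
  R2 @ bar7.0: D3/F4 m3 -> C3/C4 P8 similar
  R8 @ bar7.0: penult P8 not 3rd/6th
  R8 @ bar7.0: penult P8 not 3rd/6th
  R1 @ bar8.0: C4/C4 P1 -> F4/F4 P1 similar
  R2 @ bar8.0: C3/A3 M6 -> D3/D4 P8 similar
  R6 @ bar8.3: closes on m3
  R6 @ bar8.3: closes on m3

No (35 violations)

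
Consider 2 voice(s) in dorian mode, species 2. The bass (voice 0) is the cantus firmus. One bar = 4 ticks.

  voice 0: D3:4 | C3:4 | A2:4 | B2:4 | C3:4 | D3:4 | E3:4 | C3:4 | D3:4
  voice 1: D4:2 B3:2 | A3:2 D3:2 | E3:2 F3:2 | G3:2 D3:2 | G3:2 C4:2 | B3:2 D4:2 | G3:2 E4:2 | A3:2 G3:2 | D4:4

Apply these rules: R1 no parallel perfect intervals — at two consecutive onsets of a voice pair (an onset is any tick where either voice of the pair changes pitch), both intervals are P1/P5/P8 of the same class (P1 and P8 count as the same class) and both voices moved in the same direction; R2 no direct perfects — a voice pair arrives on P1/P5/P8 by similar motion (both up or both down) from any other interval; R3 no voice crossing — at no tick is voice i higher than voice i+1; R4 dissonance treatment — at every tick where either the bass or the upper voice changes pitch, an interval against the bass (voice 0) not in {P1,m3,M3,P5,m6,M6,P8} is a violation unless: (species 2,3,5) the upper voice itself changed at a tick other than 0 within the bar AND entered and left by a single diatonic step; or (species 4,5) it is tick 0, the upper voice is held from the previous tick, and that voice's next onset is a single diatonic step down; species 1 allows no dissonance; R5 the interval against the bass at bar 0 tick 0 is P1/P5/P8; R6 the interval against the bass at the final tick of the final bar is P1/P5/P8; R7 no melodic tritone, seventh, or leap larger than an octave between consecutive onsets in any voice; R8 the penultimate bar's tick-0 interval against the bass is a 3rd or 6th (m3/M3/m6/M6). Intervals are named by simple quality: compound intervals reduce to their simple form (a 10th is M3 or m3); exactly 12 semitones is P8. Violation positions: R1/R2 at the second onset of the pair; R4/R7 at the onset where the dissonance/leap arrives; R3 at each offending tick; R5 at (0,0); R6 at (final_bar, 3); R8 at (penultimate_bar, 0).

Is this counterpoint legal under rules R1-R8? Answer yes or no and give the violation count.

bar 0: v0=D3 v1=D4 (P8)
bar 1: v0=C3 v1=A3 (M6)
bar 2: v0=A2 v1=E3 (P5)
bar 3: v0=B2 v1=G3 (m6)
bar 4: v0=C3 v1=G3 (P5)
bar 5: v0=D3 v1=B3 (M6)
bar 6: v0=E3 v1=G3 (m3)
bar 7: v0=C3 v1=A3 (M6)
bar 8: v0=D3 v1=D4 (P8)
  R4 @ bar1.2: C3/D3 M2 untreated
  R2 @ bar4.0: B2/D3 m3 -> C3/G3 P5 similar
  R2 @ bar8.0: C3/G3 P5 -> D3/D4 P8 similar

No (3 violations)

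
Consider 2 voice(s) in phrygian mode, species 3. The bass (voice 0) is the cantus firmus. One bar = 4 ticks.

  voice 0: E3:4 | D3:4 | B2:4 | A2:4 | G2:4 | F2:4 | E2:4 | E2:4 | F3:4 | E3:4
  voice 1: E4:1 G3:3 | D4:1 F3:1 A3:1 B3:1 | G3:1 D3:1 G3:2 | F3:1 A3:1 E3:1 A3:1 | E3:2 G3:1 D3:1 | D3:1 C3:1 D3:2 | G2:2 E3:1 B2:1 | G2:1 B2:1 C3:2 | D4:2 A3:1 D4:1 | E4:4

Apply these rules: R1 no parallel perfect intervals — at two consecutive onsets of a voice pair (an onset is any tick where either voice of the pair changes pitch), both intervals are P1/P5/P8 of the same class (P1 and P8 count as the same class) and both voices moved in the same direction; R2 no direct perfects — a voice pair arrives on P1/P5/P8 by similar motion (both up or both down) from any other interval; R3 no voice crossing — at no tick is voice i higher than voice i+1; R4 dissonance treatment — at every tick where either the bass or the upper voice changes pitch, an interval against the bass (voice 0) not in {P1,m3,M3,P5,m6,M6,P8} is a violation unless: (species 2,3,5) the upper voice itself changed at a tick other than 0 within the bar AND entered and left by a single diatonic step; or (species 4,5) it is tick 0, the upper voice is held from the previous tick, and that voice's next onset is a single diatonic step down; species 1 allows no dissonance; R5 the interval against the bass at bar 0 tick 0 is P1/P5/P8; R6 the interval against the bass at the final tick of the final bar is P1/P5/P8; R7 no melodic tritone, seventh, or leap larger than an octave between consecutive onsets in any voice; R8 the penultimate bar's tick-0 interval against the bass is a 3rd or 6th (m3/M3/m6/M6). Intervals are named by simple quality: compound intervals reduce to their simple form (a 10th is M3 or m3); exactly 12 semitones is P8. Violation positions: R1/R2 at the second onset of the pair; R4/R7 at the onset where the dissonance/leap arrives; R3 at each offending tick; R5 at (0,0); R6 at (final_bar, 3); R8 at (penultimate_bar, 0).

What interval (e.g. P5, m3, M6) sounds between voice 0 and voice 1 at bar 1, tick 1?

m3

voice 0=D3 voice 1=F3 -> m3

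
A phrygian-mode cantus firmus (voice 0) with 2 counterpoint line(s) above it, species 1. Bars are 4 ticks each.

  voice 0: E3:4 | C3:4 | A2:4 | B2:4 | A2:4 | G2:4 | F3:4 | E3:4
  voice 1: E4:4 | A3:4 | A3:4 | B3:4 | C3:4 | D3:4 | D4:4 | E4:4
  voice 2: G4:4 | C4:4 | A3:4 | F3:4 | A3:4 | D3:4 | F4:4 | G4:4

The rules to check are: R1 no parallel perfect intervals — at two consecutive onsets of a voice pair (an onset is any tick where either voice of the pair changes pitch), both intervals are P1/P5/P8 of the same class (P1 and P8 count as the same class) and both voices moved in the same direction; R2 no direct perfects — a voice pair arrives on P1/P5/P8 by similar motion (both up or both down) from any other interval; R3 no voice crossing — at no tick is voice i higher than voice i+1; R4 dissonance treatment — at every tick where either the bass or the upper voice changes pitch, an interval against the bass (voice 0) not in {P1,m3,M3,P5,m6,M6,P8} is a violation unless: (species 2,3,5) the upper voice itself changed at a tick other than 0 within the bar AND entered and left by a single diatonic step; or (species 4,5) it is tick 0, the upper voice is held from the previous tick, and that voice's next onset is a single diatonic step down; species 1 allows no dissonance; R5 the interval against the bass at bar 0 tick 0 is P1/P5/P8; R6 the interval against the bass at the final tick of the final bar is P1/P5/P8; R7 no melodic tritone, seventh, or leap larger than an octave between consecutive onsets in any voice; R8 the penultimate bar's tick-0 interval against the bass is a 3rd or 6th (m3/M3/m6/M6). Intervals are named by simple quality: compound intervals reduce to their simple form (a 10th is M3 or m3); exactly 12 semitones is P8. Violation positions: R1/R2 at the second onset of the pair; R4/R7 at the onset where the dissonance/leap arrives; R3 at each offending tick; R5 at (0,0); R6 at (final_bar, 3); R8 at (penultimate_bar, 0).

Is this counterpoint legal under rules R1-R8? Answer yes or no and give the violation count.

bar 0: v0=E3 v1=E4 v2=G4 (m3)
bar 1: v0=C3 v1=A3 v2=C4 (P8)
bar 2: v0=A2 v1=A3 v2=A3 (P8)
bar 3: v0=B2 v1=B3 v2=F3 (TT)
bar 4: v0=A2 v1=C3 v2=A3 (P8)
bar 5: v0=G2 v1=D3 v2=D3 (P5)
bar 6: v0=F3 v1=D4 v2=F4 (P8)
bar 7: v0=E3 v1=E4 v2=G4 (m3)
  R5 @ bar0.0: opens on m3
  R2 @ bar1.0: E3/G4 m3 -> C3/C4 P8 similar
  R1 @ bar2.0: C3/C4 P8 -> A2/A3 P8 similar
  R1 @ bar3.0: A2/A3 P8 -> B2/B3 P8 similar
  R3 @ bar3.0: B3 above F3
  R4 @ bar3.0: B2/F3 TT untreated
  R3 @ bar3.1: B3 above F3
  R3 @ bar3.2: B3 above F3
  R3 @ bar3.3: B3 above F3
  R7 @ bar4.0: B3->C3 leap 11st
  R2 @ bar5.0: A2/A3 P8 -> G2/D3 P5 similar
  R2 @ bar6.0: G2/D3 P5 -> F3/F4 P8 similar
  R7 @ bar6.0: G2->F3 leap 10st
  R7 @ bar6.0: D3->F4 leap 15st
  R8 @ bar6.0: penult P8 not 3rd/6th
  R6 @ bar7.3: closes on m3

No (16 violations)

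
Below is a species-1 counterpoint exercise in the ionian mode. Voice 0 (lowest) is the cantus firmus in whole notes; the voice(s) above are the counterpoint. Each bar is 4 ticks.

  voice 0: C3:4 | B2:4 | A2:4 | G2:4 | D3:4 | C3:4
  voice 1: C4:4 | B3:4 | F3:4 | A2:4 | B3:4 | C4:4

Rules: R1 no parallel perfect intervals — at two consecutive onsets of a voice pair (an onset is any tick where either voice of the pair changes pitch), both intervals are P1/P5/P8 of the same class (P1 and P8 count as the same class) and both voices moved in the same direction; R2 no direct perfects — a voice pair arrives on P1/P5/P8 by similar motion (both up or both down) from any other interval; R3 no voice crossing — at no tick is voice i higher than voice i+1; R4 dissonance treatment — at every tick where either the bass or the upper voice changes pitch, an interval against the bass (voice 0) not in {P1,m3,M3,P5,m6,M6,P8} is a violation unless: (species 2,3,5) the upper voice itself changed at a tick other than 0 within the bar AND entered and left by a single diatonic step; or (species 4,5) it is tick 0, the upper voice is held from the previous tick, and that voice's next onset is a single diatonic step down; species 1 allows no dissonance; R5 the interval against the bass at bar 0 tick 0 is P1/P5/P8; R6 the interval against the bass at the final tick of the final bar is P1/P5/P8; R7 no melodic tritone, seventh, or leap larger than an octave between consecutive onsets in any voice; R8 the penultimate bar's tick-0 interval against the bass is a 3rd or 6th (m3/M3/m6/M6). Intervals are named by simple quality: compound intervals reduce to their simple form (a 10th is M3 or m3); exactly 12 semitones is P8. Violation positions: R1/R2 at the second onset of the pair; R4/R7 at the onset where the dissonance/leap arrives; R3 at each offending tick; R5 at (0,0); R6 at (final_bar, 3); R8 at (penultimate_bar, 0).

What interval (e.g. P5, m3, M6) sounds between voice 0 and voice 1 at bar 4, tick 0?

M6

voice 0=D3 voice 1=B3 -> M6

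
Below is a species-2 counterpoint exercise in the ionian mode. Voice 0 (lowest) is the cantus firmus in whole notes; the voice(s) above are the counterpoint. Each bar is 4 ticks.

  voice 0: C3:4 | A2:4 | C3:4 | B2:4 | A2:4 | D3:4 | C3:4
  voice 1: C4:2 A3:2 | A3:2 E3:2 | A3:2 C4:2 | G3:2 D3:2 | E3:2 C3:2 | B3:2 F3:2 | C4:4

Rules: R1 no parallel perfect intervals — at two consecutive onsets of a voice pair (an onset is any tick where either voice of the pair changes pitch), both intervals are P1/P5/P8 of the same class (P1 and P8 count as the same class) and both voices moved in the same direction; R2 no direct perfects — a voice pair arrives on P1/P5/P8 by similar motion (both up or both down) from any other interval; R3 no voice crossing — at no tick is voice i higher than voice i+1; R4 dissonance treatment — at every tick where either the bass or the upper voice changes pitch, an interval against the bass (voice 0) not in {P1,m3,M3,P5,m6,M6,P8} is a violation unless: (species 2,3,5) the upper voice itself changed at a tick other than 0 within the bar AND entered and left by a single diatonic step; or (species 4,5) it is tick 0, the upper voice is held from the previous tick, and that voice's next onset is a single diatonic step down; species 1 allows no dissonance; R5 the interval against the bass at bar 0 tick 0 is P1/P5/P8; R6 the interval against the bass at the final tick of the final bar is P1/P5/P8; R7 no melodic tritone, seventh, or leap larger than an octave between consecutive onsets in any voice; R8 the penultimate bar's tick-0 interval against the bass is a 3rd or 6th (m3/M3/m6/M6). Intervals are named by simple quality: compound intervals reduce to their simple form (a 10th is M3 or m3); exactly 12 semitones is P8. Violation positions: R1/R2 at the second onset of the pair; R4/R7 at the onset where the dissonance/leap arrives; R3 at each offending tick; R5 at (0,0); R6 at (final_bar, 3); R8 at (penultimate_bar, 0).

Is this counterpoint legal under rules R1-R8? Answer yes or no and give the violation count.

bar 0: v0=C3 v1=C4 (P8)
bar 1: v0=A2 v1=A3 (P8)
bar 2: v0=C3 v1=A3 (M6)
bar 3: v0=B2 v1=G3 (m6)
bar 4: v0=A2 v1=E3 (P5)
bar 5: v0=D3 v1=B3 (M6)
bar 6: v0=C3 v1=C4 (P8)
  R7 @ bar5.0: C3->B3 leap 11st
  R7 @ bar5.2: B3->F3 leap 6st

No (2 violations)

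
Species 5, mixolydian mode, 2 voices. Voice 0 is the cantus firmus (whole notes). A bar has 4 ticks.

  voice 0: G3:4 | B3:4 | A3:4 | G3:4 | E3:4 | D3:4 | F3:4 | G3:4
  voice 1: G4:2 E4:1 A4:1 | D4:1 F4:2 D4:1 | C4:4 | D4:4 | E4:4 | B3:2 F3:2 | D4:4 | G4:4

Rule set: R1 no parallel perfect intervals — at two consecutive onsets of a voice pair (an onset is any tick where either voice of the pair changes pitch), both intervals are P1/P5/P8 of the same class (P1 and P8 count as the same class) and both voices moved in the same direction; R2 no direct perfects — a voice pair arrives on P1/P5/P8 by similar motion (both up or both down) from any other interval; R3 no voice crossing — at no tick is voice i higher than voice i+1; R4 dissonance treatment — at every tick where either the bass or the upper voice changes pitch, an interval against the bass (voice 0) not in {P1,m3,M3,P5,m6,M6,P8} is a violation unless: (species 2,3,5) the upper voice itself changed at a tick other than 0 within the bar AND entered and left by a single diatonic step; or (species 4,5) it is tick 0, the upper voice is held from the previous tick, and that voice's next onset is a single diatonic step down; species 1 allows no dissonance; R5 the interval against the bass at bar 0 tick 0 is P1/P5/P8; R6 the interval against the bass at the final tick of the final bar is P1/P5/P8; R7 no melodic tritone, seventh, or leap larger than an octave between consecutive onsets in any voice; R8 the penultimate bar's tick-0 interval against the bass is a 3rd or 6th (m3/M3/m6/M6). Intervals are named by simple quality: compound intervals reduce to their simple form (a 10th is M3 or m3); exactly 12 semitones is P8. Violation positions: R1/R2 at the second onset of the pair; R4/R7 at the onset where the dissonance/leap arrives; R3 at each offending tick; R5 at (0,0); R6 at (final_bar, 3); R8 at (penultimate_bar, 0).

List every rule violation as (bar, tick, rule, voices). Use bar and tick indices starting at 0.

(0, 3, R4, (0, 1))
(1, 1, R4, (0, 1))
(5, 2, R7, (1,))
(7, 0, R2, (0, 1))

bar 0: v0=G3 v1=G4 downbeat P8
bar 1: v0=B3 v1=D4 downbeat m3
bar 2: v0=A3 v1=C4 downbeat m3
bar 3: v0=G3 v1=D4 downbeat P5
bar 4: v0=E3 v1=E4 downbeat P8
bar 5: v0=D3 v1=B3 downbeat M6
bar 6: v0=F3 v1=D4 downbeat M6
bar 7: v0=G3 v1=G4 downbeat P8
  -> R4 @ bar 0 tick 3 v(0, 1): G3/A4 M2 untreated
  -> R4 @ bar 1 tick 1 v(0, 1): B3/F4 TT untreated
  -> R7 @ bar 5 tick 2 v(1,): B3->F3 leap 6st
  -> R2 @ bar 7 tick 0 v(0, 1): F3/D4 M6 -> G3/G4 P8 similar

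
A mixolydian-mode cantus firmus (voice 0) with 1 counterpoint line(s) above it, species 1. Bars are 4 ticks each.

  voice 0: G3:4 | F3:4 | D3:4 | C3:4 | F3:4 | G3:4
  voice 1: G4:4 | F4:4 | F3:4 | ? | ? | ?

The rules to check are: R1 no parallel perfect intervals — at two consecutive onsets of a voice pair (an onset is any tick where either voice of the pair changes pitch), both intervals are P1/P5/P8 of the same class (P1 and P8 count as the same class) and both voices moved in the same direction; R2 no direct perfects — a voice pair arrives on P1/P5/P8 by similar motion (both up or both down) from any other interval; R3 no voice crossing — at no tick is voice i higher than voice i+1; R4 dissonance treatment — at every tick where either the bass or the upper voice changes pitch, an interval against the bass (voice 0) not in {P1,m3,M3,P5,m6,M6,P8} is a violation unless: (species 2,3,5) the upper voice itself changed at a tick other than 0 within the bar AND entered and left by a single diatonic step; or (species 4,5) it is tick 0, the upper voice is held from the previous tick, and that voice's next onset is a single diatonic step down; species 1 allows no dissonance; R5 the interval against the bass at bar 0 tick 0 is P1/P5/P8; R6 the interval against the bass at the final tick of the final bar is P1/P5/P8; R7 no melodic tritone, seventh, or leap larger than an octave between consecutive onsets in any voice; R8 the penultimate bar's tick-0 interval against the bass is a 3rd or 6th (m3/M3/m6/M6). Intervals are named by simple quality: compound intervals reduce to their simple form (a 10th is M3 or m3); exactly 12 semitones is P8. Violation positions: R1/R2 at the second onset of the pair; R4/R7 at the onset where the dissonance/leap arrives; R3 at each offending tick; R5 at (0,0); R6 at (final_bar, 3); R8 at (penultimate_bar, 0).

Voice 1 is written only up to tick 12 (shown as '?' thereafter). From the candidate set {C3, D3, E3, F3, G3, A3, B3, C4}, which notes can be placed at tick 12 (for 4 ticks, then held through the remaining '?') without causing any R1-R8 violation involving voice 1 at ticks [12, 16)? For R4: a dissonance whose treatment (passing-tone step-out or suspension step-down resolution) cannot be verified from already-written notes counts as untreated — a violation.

{A3, C4, E3, G3}

C3: violates R2
D3: violates R4
E3: legal
F3: violates R4
G3: legal
A3: legal
B3: violates R4,R7
C4: legal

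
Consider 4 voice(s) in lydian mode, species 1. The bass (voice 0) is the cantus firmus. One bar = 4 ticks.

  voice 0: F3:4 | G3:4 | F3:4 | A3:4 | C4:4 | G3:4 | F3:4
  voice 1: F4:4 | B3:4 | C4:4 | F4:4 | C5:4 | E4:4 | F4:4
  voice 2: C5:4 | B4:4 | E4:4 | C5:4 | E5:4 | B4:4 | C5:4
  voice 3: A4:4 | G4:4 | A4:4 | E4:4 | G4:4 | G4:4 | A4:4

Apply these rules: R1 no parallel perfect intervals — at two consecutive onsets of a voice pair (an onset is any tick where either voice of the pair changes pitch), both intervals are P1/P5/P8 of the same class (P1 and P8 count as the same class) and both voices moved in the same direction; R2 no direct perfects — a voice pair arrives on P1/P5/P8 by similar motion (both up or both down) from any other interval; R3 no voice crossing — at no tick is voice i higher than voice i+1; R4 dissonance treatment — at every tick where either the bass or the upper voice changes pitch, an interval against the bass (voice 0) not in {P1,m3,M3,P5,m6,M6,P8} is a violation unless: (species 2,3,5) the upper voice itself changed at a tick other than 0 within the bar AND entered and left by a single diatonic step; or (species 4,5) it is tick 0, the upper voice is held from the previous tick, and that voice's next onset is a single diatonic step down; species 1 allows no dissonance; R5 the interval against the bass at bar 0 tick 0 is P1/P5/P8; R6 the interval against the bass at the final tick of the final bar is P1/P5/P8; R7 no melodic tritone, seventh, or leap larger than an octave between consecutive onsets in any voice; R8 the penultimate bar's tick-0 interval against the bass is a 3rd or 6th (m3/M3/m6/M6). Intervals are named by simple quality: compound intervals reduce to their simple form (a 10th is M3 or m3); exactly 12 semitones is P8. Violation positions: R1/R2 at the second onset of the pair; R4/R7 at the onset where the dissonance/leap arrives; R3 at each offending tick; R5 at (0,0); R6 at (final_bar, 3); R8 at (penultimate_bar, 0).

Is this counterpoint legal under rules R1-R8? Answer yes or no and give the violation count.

No (35 violations)

bar 0: v0=F3 v1=F4 v2=C5 v3=A4 (M3)
bar 1: v0=G3 v1=B3 v2=B4 v3=G4 (P8)
bar 2: v0=F3 v1=C4 v2=E4 v3=A4 (M3)
bar 3: v0=A3 v1=F4 v2=C5 v3=E4 (P5)
bar 4: v0=C4 v1=C5 v2=E5 v3=G4 (P5)
bar 5: v0=G3 v1=E4 v2=B4 v3=G4 (P8)
bar 6: v0=F3 v1=F4 v2=C5 v3=A4 (M3)
  R3 @ bar0.0: C5 above A4
  R5 @ bar0.0: opens on M3
  R3 @ bar0.1: C5 above A4
  R3 @ bar0.2: C5 above A4
  R3 @ bar0.3: C5 above A4
  R2 @ bar1.0: F4/C5 P5 -> B3/B4 P8 similar
  R3 @ bar1.0: B4 above G4
  R7 @ bar1.0: F4->B3 leap 6st
  R3 @ bar1.1: B4 above G4
  R3 @ bar1.2: B4 above G4
  R3 @ bar1.3: B4 above G4
  R4 @ bar2.0: F3/E4 M7 untreated
  R2 @ bar3.0: C4/E4 M3 -> F4/C5 P5 similar
  R3 @ bar3.0: C5 above E4
  R3 @ bar3.1: C5 above E4
  R3 @ bar3.2: C5 above E4
  R3 @ bar3.3: C5 above E4
  R1 @ bar4.0: A3/E4 P5 -> C4/G4 P5 similar
  R2 @ bar4.0: A3/F4 m6 -> C4/C5 P8 similar
  R3 @ bar4.0: E5 above G4
  R3 @ bar4.1: E5 above G4
  R3 @ bar4.2: E5 above G4
  R3 @ bar4.3: E5 above G4
  R2 @ bar5.0: C5/E5 M3 -> E4/B4 P5 similar
  R3 @ bar5.0: B4 above G4
  R8 @ bar5.0: penult P8 not 3rd/6th
  R3 @ bar5.1: B4 above G4
  R3 @ bar5.2: B4 above G4
  R3 @ bar5.3: B4 above G4
  R1 @ bar6.0: E4/B4 P5 -> F4/C5 P5 similar
  R3 @ bar6.0: C5 above A4
  R3 @ bar6.1: C5 above A4
  R3 @ bar6.2: C5 above A4
  R3 @ bar6.3: C5 above A4
  R6 @ bar6.3: closes on M3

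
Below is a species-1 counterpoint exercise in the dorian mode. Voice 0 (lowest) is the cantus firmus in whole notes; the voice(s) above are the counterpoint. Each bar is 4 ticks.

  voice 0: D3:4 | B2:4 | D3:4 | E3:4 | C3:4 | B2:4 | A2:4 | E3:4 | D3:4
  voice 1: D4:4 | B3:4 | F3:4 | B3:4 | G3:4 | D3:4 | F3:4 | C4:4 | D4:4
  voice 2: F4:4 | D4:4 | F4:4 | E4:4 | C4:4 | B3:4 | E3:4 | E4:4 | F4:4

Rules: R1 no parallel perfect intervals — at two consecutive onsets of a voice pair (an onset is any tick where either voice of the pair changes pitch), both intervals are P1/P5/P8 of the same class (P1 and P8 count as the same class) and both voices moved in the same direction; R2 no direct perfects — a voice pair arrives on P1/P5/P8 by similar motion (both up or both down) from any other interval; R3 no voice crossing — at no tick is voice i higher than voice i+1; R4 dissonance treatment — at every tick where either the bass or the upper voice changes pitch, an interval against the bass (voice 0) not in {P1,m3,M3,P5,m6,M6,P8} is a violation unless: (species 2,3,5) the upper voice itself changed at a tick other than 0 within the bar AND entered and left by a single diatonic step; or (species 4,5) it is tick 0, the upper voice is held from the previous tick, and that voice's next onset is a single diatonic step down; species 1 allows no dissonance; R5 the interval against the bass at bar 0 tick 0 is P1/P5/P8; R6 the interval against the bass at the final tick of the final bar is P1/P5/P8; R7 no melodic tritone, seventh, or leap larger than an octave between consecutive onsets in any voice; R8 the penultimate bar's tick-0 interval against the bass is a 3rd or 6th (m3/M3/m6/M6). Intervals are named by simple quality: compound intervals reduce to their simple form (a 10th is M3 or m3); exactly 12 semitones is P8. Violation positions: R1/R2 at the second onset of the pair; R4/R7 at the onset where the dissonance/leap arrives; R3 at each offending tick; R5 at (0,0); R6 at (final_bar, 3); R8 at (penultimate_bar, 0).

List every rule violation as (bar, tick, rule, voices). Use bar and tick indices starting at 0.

bar 0: v0=D3 v1=D4 v2=F4 downbeat m3
bar 1: v0=B2 v1=B3 v2=D4 downbeat m3
bar 2: v0=D3 v1=F3 v2=F4 downbeat m3
bar 3: v0=E3 v1=B3 v2=E4 downbeat P8
bar 4: v0=C3 v1=G3 v2=C4 downbeat P8
bar 5: v0=B2 v1=D3 v2=B3 downbeat P8
bar 6: v0=A2 v1=F3 v2=E3 downbeat P5
bar 7: v0=E3 v1=C4 v2=E4 downbeat P8
bar 8: v0=D3 v1=D4 v2=F4 downbeat m3
  -> R5 @ bar 0 tick 0 v(0, 2): opens on m3
  -> R1 @ bar 1 tick 0 v(0, 1): D3/D4 P8 -> B2/B3 P8 similar
  -> R7 @ bar 2 tick 0 v(1,): B3->F3 leap 6st
  -> R2 @ bar 3 tick 0 v(0, 1): D3/F3 m3 -> E3/B3 P5 similar
  -> R7 @ bar 3 tick 0 v(1,): F3->B3 leap 6st
  -> R1 @ bar 4 tick 0 v(0, 1): E3/B3 P5 -> C3/G3 P5 similar
  -> R1 @ bar 4 tick 0 v(0, 2): E3/E4 P8 -> C3/C4 P8 similar
  -> R1 @ bar 5 tick 0 v(0, 2): C3/C4 P8 -> B2/B3 P8 similar
  -> R2 @ bar 6 tick 0 v(0, 2): B2/B3 P8 -> A2/E3 P5 similar
  -> R3 @ bar 6 tick 0 v(1, 2): F3 above E3
  -> R3 @ bar 6 tick 1 v(1, 2): F3 above E3
  -> R3 @ bar 6 tick 2 v(1, 2): F3 above E3
  -> R3 @ bar 6 tick 3 v(1, 2): F3 above E3
  -> R2 @ bar 7 tick 0 v(0, 2): A2/E3 P5 -> E3/E4 P8 similar
  -> R8 @ bar 7 tick 0 v(0, 2): penult P8 not 3rd/6th
  -> R6 @ bar 8 tick 3 v(0, 2): closes on m3

(0, 0, R5, (0, 2))
(1, 0, R1, (0, 1))
(2, 0, R7, (1,))
(3, 0, R2, (0, 1))
(3, 0, R7, (1,))
(4, 0, R1, (0, 1))
(4, 0, R1, (0, 2))
(5, 0, R1, (0, 2))
(6, 0, R2, (0, 2))
(6, 0, R3, (1, 2))
(6, 1, R3, (1, 2))
(6, 2, R3, (1, 2))
(6, 3, R3, (1, 2))
(7, 0, R2, (0, 2))
(7, 0, R8, (0, 2))
(8, 3, R6, (0, 2))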